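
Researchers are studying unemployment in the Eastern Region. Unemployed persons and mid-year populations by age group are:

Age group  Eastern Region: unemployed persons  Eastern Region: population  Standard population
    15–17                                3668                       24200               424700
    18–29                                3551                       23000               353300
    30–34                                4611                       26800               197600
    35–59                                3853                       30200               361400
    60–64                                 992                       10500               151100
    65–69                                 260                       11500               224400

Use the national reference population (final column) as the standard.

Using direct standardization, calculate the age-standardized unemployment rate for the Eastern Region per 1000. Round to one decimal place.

127.5

Age-specific rates per 1000 for the Eastern Region: 151.570, 154.391, 172.052, 127.583, 94.476, 22.609.
Standard total = 1712500; weights = 0.2480, 0.2063, 0.1154, 0.2110, 0.0882, 0.1310.
Standardized rate: 0.2480×151.570 + 0.2063×154.391 + 0.1154×172.052 + 0.2110×127.583 + 0.0882×94.476 + 0.1310×22.609 = 127.5171 per 1000.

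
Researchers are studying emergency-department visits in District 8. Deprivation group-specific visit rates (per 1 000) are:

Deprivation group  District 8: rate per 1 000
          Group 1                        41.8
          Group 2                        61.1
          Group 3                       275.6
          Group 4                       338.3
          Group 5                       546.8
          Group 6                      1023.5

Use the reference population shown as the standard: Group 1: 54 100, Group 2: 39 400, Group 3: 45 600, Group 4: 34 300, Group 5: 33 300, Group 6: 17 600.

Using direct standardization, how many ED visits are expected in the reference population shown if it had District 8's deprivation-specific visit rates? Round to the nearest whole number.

65062

Expected ED visits = Σ (standard pop × deprivation-specific rate ÷ 1 000)
= 54 100×41.8/1 000 + 39 400×61.1/1 000 + 45 600×275.6/1 000 + 34 300×338.3/1 000 + 33 300×546.8/1 000 + 17 600×1023.5/1 000
= 2261.38 + 2407.34 + 12567.36 + 11603.69 + 18208.44 + 18013.60 = 65061.81.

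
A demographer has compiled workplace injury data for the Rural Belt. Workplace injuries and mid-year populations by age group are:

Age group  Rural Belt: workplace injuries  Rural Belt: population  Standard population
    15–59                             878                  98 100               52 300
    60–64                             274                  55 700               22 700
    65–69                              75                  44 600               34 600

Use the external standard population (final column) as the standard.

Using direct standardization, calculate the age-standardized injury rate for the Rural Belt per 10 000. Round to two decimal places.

Age-specific rates per 10 000 for the Rural Belt: 89.50, 49.19, 16.82.
Standard total = 109 600; weights = 0.4772, 0.2071, 0.3157.
Standardized rate: 0.4772×89.50 + 0.2071×49.19 + 0.3157×16.82 = 58.2060 per 10 000.

58.21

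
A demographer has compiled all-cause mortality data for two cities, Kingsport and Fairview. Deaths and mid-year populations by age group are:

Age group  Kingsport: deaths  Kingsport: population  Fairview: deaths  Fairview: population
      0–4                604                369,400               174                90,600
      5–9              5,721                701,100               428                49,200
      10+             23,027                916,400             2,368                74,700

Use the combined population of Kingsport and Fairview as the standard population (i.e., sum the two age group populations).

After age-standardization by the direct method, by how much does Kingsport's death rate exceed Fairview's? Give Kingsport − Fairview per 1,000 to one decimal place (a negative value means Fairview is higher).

-3.2

Age-specific rates per 1,000 for Kingsport: 1.635, 8.160, 25.128.
For Fairview: 1.921, 8.699, 31.700.
Combined standard total = 2,201,400; weights = 0.2090, 0.3408, 0.4502.
Kingsport: 0.2090×1.635 + 0.3408×8.160 + 0.4502×25.128 = 14.4357 per 1,000.
Fairview: 0.2090×1.921 + 0.3408×8.699 + 0.4502×31.700 = 17.6381 per 1,000.
Difference = 14.4357 − 17.6381 = -3.2024.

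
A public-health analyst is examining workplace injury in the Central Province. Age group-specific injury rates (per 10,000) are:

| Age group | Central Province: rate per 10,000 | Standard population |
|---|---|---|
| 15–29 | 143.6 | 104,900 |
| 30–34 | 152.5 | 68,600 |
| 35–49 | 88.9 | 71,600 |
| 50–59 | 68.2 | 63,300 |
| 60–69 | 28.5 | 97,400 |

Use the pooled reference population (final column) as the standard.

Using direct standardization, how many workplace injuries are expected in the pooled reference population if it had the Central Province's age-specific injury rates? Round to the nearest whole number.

Expected workplace injuries = Σ (standard pop × age-specific rate ÷ 10,000)
= 104,900×143.6/10,000 + 68,600×152.5/10,000 + 71,600×88.9/10,000 + 63,300×68.2/10,000 + 97,400×28.5/10,000
= 1506.36 + 1046.15 + 636.52 + 431.71 + 277.59 = 3898.33.

3898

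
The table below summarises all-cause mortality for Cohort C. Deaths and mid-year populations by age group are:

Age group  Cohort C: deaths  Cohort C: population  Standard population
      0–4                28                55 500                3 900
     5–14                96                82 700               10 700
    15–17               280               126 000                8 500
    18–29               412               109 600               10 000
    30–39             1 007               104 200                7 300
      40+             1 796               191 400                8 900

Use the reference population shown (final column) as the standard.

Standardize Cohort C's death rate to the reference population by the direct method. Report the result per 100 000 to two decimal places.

Age-specific rates per 100 000 for Cohort C: 50.45, 116.08, 222.22, 375.91, 966.41, 938.35.
Standard total = 49 300; weights = 0.0791, 0.2170, 0.1724, 0.2028, 0.1481, 0.1805.
Standardized rate: 0.0791×50.45 + 0.2170×116.08 + 0.1724×222.22 + 0.2028×375.91 + 0.1481×966.41 + 0.1805×938.35 = 456.2465 per 100 000.

456.25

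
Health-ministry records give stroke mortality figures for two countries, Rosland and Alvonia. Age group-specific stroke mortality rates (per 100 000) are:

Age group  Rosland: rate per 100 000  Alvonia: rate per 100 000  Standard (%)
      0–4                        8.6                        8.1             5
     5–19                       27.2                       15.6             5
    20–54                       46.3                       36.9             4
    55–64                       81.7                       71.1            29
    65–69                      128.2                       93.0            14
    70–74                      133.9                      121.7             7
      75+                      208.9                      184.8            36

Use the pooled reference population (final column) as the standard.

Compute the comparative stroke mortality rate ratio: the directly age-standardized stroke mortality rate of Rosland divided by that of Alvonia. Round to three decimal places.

1.166

Standard weights: 0.05, 0.05, 0.04, 0.29, 0.14, 0.07, 0.36.
Rosland: 0.0500×8.6 + 0.0500×27.2 + 0.0400×46.3 + 0.2900×81.7 + 0.1400×128.2 + 0.0700×133.9 + 0.3600×208.9 = 129.8600 per 100 000.
Alvonia: 0.0500×8.1 + 0.0500×15.6 + 0.0400×36.9 + 0.2900×71.1 + 0.1400×93.0 + 0.0700×121.7 + 0.3600×184.8 = 111.3470 per 100 000.
Ratio = 129.8600 ÷ 111.3470 = 1.16626.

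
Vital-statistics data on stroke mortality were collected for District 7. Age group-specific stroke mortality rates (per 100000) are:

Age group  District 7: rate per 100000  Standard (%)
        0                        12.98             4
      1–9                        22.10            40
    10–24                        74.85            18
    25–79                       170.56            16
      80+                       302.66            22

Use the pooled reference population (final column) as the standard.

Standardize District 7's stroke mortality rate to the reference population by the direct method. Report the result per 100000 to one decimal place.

Standard weights: 0.04, 0.40, 0.18, 0.16, 0.22.
Standardized rate: 0.0400×12.98 + 0.4000×22.10 + 0.1800×74.85 + 0.1600×170.56 + 0.2200×302.66 = 116.7070 per 100000.

116.7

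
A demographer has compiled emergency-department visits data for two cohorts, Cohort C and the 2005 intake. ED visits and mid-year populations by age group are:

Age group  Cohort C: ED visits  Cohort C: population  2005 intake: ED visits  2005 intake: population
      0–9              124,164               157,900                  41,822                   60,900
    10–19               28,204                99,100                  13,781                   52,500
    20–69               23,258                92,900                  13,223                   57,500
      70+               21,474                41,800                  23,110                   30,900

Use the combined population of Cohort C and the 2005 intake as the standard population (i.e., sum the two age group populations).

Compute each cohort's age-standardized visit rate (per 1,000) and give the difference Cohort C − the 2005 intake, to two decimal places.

Age-specific rates per 1,000 for Cohort C: 786.346, 284.601, 250.355, 513.732.
For the 2005 intake: 686.732, 262.495, 229.965, 747.896.
Combined standard total = 593,500; weights = 0.3687, 0.2554, 0.2534, 0.1225.
Cohort C: 0.3687×786.346 + 0.2554×284.601 + 0.2534×250.355 + 0.1225×513.732 = 488.9634 per 1,000.
The 2005 intake: 0.3687×686.732 + 0.2554×262.495 + 0.2534×229.965 + 0.1225×747.896 = 470.1098 per 1,000.
Difference = 488.9634 − 470.1098 = 18.8536.

18.85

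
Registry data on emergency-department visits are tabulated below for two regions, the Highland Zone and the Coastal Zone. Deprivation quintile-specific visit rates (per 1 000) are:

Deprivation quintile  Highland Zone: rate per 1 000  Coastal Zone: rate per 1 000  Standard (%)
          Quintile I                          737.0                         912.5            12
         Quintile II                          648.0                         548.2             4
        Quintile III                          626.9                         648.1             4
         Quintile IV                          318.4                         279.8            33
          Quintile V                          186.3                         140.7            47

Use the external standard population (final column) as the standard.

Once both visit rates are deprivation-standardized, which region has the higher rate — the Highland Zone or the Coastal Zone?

Standard weights: 0.12, 0.04, 0.04, 0.33, 0.47.
The Highland Zone: 0.1200×737.0 + 0.0400×648.0 + 0.0400×626.9 + 0.3300×318.4 + 0.4700×186.3 = 332.0690 per 1 000.
The Coastal Zone: 0.1200×912.5 + 0.0400×548.2 + 0.0400×648.1 + 0.3300×279.8 + 0.4700×140.7 = 315.8150 per 1 000.

Highland Zone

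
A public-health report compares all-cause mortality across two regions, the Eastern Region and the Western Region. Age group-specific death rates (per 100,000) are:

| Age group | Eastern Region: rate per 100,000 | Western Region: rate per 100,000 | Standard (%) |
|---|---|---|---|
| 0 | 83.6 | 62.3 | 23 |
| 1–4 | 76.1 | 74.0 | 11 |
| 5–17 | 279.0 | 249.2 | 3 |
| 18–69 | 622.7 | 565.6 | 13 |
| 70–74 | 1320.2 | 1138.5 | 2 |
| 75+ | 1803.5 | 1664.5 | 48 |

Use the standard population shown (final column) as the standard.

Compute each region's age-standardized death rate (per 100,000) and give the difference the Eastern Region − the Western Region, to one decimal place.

Standard weights: 0.23, 0.11, 0.03, 0.13, 0.02, 0.48.
The Eastern Region: 0.2300×83.6 + 0.1100×76.1 + 0.0300×279.0 + 0.1300×622.7 + 0.0200×1320.2 + 0.4800×1803.5 = 1009.0040 per 100,000.
The Western Region: 0.2300×62.3 + 0.1100×74.0 + 0.0300×249.2 + 0.1300×565.6 + 0.0200×1138.5 + 0.4800×1664.5 = 925.2030 per 100,000.
Difference = 1009.0040 − 925.2030 = 83.8010.

83.8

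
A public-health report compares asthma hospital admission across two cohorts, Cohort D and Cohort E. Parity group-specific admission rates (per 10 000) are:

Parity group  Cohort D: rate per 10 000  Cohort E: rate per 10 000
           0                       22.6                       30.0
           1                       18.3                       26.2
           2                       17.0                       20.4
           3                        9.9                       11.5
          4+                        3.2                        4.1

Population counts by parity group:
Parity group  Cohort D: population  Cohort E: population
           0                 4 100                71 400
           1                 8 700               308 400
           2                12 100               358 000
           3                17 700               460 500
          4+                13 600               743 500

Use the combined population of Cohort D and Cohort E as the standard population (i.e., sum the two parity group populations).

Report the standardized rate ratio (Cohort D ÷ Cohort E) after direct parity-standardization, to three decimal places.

0.784

Combined standard total = 1 998 000; weights = 0.0378, 0.1587, 0.1852, 0.2393, 0.3789.
Cohort D: 0.0378×22.6 + 0.1587×18.3 + 0.1852×17.0 + 0.2393×9.9 + 0.3789×3.2 = 10.4894 per 10 000.
Cohort E: 0.0378×30.0 + 0.1587×26.2 + 0.1852×20.4 + 0.2393×11.5 + 0.3789×4.1 = 13.3766 per 10 000.
Ratio = 10.4894 ÷ 13.3766 = 0.78416.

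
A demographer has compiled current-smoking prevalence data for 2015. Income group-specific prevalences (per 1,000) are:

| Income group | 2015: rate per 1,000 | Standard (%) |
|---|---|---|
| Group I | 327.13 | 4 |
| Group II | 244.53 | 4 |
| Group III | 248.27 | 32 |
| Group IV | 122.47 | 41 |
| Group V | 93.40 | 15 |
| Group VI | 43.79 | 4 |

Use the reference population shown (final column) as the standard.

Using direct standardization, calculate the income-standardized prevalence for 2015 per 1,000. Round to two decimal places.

168.29

Standard weights: 0.04, 0.04, 0.32, 0.41, 0.15, 0.04.
Standardized rate: 0.0400×327.13 + 0.0400×244.53 + 0.3200×248.27 + 0.4100×122.47 + 0.1500×93.40 + 0.0400×43.79 = 168.2871 per 1,000.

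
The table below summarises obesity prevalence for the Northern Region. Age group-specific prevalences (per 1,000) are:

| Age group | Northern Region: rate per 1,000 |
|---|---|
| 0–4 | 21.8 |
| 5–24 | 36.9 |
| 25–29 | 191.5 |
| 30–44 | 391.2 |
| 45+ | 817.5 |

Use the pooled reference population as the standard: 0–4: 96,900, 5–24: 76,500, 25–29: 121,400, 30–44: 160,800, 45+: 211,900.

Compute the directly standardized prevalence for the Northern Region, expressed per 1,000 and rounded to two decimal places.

Standard total = 667,500; weights = 0.1452, 0.1146, 0.1819, 0.2409, 0.3175.
Standardized rate: 0.1452×21.8 + 0.1146×36.9 + 0.1819×191.5 + 0.2409×391.2 + 0.3175×817.5 = 395.9799 per 1,000.

395.98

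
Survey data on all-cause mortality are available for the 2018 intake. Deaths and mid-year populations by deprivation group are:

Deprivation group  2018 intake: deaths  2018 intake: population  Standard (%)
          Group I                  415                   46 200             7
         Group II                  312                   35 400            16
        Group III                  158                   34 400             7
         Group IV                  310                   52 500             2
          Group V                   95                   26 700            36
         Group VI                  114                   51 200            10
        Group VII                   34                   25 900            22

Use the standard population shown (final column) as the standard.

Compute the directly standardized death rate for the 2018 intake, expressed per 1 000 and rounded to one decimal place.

4.3

Deprivation-specific rates per 1 000 for the 2018 intake: 8.983, 8.814, 4.593, 5.905, 3.558, 2.227, 1.313.
Standard weights: 0.07, 0.16, 0.07, 0.02, 0.36, 0.10, 0.22.
Standardized rate: 0.0700×8.983 + 0.1600×8.814 + 0.0700×4.593 + 0.0200×5.905 + 0.3600×3.558 + 0.1000×2.227 + 0.2200×1.313 = 4.2709 per 1 000.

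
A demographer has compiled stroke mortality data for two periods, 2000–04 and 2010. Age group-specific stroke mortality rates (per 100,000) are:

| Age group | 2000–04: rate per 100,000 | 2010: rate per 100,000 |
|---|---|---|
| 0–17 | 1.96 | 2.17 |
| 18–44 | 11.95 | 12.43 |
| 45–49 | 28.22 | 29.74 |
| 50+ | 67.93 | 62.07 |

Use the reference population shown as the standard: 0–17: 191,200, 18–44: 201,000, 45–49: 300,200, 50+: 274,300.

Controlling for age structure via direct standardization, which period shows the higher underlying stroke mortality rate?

2000–04

Standard total = 966,700; weights = 0.1978, 0.2079, 0.3105, 0.2837.
2000–04: 0.1978×1.96 + 0.2079×11.95 + 0.3105×28.22 + 0.2837×67.93 = 30.9109 per 100,000.
2010: 0.1978×2.17 + 0.2079×12.43 + 0.3105×29.74 + 0.2837×62.07 = 29.8615 per 100,000.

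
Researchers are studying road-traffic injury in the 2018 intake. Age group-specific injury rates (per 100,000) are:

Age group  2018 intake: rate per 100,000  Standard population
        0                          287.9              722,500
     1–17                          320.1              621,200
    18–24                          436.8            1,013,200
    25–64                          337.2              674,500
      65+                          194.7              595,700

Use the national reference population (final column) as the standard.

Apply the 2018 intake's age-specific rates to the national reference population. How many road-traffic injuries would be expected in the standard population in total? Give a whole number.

11928

Expected road-traffic injuries = Σ (standard pop × age-specific rate ÷ 100,000)
= 722,500×287.9/100,000 + 621,200×320.1/100,000 + 1,013,200×436.8/100,000 + 674,500×337.2/100,000 + 595,700×194.7/100,000
= 2080.08 + 1988.46 + 4425.66 + 2274.41 + 1159.83 = 11928.44.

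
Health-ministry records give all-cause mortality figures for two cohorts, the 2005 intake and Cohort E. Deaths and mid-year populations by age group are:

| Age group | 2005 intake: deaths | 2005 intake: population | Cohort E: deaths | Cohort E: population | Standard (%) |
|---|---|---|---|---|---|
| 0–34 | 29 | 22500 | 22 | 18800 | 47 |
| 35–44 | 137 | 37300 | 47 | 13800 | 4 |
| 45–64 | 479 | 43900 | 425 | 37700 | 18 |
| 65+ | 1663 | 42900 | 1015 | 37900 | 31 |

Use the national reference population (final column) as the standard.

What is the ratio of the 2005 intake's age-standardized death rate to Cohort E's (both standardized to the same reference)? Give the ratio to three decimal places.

1.337

Age-specific rates per 1000 for the 2005 intake: 1.289, 3.673, 10.911, 38.765.
For Cohort E: 1.170, 3.406, 11.273, 26.781.
Standard weights: 0.47, 0.04, 0.18, 0.31.
The 2005 intake: 0.4700×1.289 + 0.0400×3.673 + 0.1800×10.911 + 0.3100×38.765 = 14.7337 per 1000.
Cohort E: 0.4700×1.170 + 0.0400×3.406 + 0.1800×11.273 + 0.3100×26.781 = 11.0175 per 1000.
Ratio = 14.7337 ÷ 11.0175 = 1.33730.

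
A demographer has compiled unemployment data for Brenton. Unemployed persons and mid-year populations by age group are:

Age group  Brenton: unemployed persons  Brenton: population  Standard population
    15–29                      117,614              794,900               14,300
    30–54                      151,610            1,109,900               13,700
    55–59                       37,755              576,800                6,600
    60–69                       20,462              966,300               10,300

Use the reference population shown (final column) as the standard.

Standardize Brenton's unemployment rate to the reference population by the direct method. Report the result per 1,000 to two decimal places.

Age-specific rates per 1,000 for Brenton: 147.961, 136.598, 65.456, 21.176.
Standard total = 44,900; weights = 0.3185, 0.3051, 0.1470, 0.2294.
Standardized rate: 0.3185×147.961 + 0.3051×136.598 + 0.1470×65.456 + 0.2294×21.176 = 103.2817 per 1,000.

103.28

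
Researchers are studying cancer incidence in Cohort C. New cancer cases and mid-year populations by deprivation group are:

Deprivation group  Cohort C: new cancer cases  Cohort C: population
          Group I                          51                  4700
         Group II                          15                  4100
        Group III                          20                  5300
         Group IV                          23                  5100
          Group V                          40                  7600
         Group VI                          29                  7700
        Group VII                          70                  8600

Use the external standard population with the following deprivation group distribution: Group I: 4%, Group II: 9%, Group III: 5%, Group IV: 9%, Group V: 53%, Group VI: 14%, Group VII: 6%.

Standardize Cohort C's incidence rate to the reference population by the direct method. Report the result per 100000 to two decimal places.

Deprivation-specific rates per 100000 for Cohort C: 1085.11, 365.85, 377.36, 450.98, 526.32, 376.62, 813.95.
Standard weights: 0.04, 0.09, 0.05, 0.09, 0.53, 0.14, 0.06.
Standardized rate: 0.0400×1085.11 + 0.0900×365.85 + 0.0500×377.36 + 0.0900×450.98 + 0.5300×526.32 + 0.1400×376.62 + 0.0600×813.95 = 516.2991 per 100000.

516.30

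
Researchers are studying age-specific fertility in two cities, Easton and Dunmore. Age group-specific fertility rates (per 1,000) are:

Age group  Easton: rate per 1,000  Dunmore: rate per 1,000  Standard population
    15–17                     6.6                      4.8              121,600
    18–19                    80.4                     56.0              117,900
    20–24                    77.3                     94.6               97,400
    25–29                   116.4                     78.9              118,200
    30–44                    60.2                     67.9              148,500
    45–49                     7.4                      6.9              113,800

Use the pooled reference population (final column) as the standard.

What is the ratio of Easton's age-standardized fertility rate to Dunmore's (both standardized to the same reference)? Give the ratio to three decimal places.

Standard total = 717,400; weights = 0.1695, 0.1643, 0.1358, 0.1648, 0.2070, 0.1586.
Easton: 0.1695×6.6 + 0.1643×80.4 + 0.1358×77.3 + 0.1648×116.4 + 0.2070×60.2 + 0.1586×7.4 = 57.6401 per 1,000.
Dunmore: 0.1695×4.8 + 0.1643×56.0 + 0.1358×94.6 + 0.1648×78.9 + 0.2070×67.9 + 0.1586×6.9 = 51.0099 per 1,000.
Ratio = 57.6401 ÷ 51.0099 = 1.12998.

1.130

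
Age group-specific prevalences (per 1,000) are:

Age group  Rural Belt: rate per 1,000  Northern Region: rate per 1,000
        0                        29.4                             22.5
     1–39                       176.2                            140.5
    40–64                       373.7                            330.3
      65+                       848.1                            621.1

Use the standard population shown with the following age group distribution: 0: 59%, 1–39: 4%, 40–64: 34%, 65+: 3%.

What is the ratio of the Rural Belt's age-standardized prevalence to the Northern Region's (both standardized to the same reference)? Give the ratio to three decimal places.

Standard weights: 0.59, 0.04, 0.34, 0.03.
The Rural Belt: 0.5900×29.4 + 0.0400×176.2 + 0.3400×373.7 + 0.0300×848.1 = 176.8950 per 1,000.
The Northern Region: 0.5900×22.5 + 0.0400×140.5 + 0.3400×330.3 + 0.0300×621.1 = 149.8300 per 1,000.
Ratio = 176.8950 ÷ 149.8300 = 1.18064.

1.181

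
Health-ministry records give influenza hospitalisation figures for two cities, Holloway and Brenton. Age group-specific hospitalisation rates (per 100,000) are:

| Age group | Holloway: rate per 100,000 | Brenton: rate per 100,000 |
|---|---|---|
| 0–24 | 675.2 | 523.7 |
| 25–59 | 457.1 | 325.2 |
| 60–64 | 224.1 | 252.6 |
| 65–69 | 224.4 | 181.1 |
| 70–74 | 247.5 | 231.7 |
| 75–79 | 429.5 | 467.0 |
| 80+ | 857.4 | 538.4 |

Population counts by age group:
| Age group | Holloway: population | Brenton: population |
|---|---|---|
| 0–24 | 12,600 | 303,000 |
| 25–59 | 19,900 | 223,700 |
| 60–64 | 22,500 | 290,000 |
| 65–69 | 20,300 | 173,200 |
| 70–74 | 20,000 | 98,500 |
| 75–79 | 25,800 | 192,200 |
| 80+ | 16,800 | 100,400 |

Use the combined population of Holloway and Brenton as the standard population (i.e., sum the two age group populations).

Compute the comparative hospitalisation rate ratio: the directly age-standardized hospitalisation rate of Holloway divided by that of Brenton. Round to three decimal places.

Combined standard total = 1,518,900; weights = 0.2078, 0.1604, 0.2057, 0.1274, 0.0780, 0.1435, 0.0772.
Holloway: 0.2078×675.2 + 0.1604×457.1 + 0.2057×224.1 + 0.1274×224.4 + 0.0780×247.5 + 0.1435×429.5 + 0.0772×857.4 = 435.4088 per 100,000.
Brenton: 0.2078×523.7 + 0.1604×325.2 + 0.2057×252.6 + 0.1274×181.1 + 0.0780×231.7 + 0.1435×467.0 + 0.0772×538.4 = 362.6583 per 100,000.
Ratio = 435.4088 ÷ 362.6583 = 1.20060.

1.201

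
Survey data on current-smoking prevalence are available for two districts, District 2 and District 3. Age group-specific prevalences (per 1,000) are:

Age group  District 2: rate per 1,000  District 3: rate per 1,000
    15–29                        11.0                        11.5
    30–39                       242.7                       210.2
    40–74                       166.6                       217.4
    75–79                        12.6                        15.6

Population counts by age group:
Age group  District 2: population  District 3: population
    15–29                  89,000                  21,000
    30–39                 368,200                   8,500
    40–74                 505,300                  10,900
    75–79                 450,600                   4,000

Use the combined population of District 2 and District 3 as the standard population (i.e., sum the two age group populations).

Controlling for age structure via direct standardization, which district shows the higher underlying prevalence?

District 3

Combined standard total = 1,457,500; weights = 0.0755, 0.2585, 0.3542, 0.3119.
District 2: 0.0755×11.0 + 0.2585×242.7 + 0.3542×166.6 + 0.3119×12.6 = 126.4919 per 1,000.
District 3: 0.0755×11.5 + 0.2585×210.2 + 0.3542×217.4 + 0.3119×15.6 = 137.0573 per 1,000.
The crude rates (127.52 vs 100.46) would put District 2 higher, but that reflects its age composition; once standardized to a common age structure, District 3 has the higher underlying rate.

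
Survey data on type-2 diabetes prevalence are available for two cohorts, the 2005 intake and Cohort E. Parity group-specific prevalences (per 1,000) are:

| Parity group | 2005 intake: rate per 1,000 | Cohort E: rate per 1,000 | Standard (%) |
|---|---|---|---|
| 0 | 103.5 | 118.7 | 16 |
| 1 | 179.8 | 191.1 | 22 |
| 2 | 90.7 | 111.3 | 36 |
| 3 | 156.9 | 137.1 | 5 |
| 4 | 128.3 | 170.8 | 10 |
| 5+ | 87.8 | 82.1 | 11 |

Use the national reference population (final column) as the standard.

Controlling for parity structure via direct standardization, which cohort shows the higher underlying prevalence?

Standard weights: 0.16, 0.22, 0.36, 0.05, 0.10, 0.11.
The 2005 intake: 0.1600×103.5 + 0.2200×179.8 + 0.3600×90.7 + 0.0500×156.9 + 0.1000×128.3 + 0.1100×87.8 = 119.1010 per 1,000.
Cohort E: 0.1600×118.7 + 0.2200×191.1 + 0.3600×111.3 + 0.0500×137.1 + 0.1000×170.8 + 0.1100×82.1 = 134.0680 per 1,000.

Cohort E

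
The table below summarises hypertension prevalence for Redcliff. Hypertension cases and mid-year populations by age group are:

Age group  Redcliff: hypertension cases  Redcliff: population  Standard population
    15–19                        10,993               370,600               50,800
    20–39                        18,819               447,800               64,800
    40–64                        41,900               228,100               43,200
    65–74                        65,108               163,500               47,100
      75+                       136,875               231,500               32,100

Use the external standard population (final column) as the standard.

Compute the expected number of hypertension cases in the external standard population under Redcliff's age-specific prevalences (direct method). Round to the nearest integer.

Age-specific rates per 1,000 for Redcliff: 29.663, 42.025, 183.691, 398.214, 591.253.
Expected hypertension cases = Σ (standard pop × age-specific rate ÷ 1,000)
= 50,800×29.663/1,000 + 64,800×42.025/1,000 + 43,200×183.691/1,000 + 47,100×398.214/1,000 + 32,100×591.253/1,000
= 1506.87 + 2723.25 + 7935.47 + 18755.88 + 18979.21 = 49900.68.

49901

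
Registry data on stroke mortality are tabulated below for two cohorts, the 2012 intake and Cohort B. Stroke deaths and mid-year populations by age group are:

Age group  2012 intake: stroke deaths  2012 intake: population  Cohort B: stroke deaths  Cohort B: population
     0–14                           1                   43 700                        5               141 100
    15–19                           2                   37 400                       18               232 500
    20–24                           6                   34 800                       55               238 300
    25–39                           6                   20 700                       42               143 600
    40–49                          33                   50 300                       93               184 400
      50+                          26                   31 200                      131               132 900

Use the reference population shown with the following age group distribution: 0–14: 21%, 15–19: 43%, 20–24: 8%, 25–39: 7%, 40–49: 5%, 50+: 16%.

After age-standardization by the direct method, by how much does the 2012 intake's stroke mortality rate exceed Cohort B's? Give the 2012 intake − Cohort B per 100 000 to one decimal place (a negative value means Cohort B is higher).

-3.5

Age-specific rates per 100 000 for the 2012 intake: 2.29, 5.35, 17.24, 28.99, 65.61, 83.33.
For Cohort B: 3.54, 7.74, 23.08, 29.25, 50.43, 98.57.
Standard weights: 0.21, 0.43, 0.08, 0.07, 0.05, 0.16.
The 2012 intake: 0.2100×2.29 + 0.4300×5.35 + 0.0800×17.24 + 0.0700×28.99 + 0.0500×65.61 + 0.1600×83.33 = 22.8020 per 100 000.
Cohort B: 0.2100×3.54 + 0.4300×7.74 + 0.0800×23.08 + 0.0700×29.25 + 0.0500×50.43 + 0.1600×98.57 = 26.2599 per 100 000.
Difference = 22.8020 − 26.2599 = -3.4579.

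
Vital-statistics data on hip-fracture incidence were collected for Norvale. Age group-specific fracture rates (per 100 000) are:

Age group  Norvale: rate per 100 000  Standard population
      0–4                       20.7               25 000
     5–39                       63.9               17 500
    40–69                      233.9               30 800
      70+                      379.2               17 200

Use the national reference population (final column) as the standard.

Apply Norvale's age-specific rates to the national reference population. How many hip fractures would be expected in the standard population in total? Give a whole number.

154

Expected hip fractures = Σ (standard pop × age-specific rate ÷ 100 000)
= 25 000×20.7/100 000 + 17 500×63.9/100 000 + 30 800×233.9/100 000 + 17 200×379.2/100 000
= 5.17 + 11.18 + 72.04 + 65.22 = 153.62.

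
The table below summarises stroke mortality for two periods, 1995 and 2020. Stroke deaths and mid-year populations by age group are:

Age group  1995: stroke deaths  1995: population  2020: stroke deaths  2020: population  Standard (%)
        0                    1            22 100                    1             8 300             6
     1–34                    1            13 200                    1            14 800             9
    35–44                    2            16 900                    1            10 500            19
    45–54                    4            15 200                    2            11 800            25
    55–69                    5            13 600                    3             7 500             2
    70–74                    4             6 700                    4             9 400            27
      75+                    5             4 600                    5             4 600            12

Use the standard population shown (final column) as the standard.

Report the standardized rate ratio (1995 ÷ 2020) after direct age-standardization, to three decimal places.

Age-specific rates per 100 000 for 1995: 4.52, 7.58, 11.83, 26.32, 36.76, 59.70, 108.70.
For 2020: 12.05, 6.76, 9.52, 16.95, 40.00, 42.55, 108.70.
Standard weights: 0.06, 0.09, 0.19, 0.25, 0.02, 0.27, 0.12.
1995: 0.0600×4.52 + 0.0900×7.58 + 0.1900×11.83 + 0.2500×26.32 + 0.0200×36.76 + 0.2700×59.70 + 0.1200×108.70 = 39.6790 per 100 000.
2020: 0.0600×12.05 + 0.0900×6.76 + 0.1900×9.52 + 0.2500×16.95 + 0.0200×40.00 + 0.2700×42.55 + 0.1200×108.70 = 32.7107 per 100 000.
Ratio = 39.6790 ÷ 32.7107 = 1.21303.

1.213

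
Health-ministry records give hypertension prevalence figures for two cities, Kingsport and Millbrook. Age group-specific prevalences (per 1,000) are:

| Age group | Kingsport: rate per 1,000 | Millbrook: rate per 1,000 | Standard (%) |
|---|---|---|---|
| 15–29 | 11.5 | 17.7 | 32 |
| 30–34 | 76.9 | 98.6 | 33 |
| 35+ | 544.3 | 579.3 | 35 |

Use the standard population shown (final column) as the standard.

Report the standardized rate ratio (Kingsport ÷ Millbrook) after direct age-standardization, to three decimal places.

0.911

Standard weights: 0.32, 0.33, 0.35.
Kingsport: 0.3200×11.5 + 0.3300×76.9 + 0.3500×544.3 = 219.5620 per 1,000.
Millbrook: 0.3200×17.7 + 0.3300×98.6 + 0.3500×579.3 = 240.9570 per 1,000.
Ratio = 219.5620 ÷ 240.9570 = 0.91121.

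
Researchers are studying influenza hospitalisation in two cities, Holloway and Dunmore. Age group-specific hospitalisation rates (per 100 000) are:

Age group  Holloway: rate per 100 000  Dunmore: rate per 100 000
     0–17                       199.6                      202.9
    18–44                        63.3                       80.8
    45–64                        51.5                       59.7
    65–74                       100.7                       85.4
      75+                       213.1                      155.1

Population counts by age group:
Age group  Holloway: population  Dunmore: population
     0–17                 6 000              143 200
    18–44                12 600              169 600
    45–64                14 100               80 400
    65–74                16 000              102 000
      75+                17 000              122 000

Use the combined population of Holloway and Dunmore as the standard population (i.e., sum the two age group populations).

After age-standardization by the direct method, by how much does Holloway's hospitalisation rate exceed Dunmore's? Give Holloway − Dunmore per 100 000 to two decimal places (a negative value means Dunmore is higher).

Combined standard total = 682 900; weights = 0.2185, 0.2668, 0.1384, 0.1728, 0.2035.
Holloway: 0.2185×199.6 + 0.2668×63.3 + 0.1384×51.5 + 0.1728×100.7 + 0.2035×213.1 = 128.3992 per 100 000.
Dunmore: 0.2185×202.9 + 0.2668×80.8 + 0.1384×59.7 + 0.1728×85.4 + 0.2035×155.1 = 120.4747 per 100 000.
Difference = 128.3992 − 120.4747 = 7.9245.

7.92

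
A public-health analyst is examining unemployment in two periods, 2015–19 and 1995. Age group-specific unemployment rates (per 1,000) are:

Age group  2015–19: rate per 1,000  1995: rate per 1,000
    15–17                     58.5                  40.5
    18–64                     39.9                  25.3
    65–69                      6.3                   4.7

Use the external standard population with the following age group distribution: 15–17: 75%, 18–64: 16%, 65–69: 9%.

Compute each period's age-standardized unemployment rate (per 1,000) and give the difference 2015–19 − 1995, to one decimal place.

16.0

Standard weights: 0.75, 0.16, 0.09.
2015–19: 0.7500×58.5 + 0.1600×39.9 + 0.0900×6.3 = 50.8260 per 1,000.
1995: 0.7500×40.5 + 0.1600×25.3 + 0.0900×4.7 = 34.8460 per 1,000.
Difference = 50.8260 − 34.8460 = 15.9800.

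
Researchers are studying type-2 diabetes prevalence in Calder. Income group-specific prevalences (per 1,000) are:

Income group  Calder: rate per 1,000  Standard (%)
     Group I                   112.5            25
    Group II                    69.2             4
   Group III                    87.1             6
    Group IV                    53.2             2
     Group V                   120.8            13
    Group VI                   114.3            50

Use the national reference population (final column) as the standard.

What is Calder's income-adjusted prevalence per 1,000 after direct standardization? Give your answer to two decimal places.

110.04

Standard weights: 0.25, 0.04, 0.06, 0.02, 0.13, 0.50.
Standardized rate: 0.2500×112.5 + 0.0400×69.2 + 0.0600×87.1 + 0.0200×53.2 + 0.1300×120.8 + 0.5000×114.3 = 110.0370 per 1,000.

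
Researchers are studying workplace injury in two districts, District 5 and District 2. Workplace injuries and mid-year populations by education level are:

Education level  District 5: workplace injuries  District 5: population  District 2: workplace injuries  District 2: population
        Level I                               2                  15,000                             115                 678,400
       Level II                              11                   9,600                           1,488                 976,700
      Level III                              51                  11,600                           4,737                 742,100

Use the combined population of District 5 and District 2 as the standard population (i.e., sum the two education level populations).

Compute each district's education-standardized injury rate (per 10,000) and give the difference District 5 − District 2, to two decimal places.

-7.79

Education-specific rates per 10,000 for District 5: 1.33, 11.46, 43.97.
For District 2: 1.70, 15.23, 63.83.
Combined standard total = 2,433,400; weights = 0.2850, 0.4053, 0.3097.
District 5: 0.2850×1.33 + 0.4053×11.46 + 0.3097×43.97 = 18.6417 per 10,000.
District 2: 0.2850×1.70 + 0.4053×15.23 + 0.3097×63.83 = 26.4289 per 10,000.
Difference = 18.6417 − 26.4289 = -7.7872.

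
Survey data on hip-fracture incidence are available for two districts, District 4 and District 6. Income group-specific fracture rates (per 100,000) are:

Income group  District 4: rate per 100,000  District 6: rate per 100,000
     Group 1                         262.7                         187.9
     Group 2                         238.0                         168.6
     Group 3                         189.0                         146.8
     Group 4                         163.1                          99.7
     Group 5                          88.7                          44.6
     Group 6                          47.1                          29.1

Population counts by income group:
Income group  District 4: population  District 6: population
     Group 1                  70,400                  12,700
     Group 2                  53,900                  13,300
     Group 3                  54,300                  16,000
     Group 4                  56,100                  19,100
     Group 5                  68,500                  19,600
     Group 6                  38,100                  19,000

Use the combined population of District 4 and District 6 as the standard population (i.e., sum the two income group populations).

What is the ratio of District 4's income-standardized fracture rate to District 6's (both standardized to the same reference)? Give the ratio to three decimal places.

Combined standard total = 441,000; weights = 0.1884, 0.1524, 0.1594, 0.1705, 0.1998, 0.1295.
District 4: 0.1884×262.7 + 0.1524×238.0 + 0.1594×189.0 + 0.1705×163.1 + 0.1998×88.7 + 0.1295×47.1 = 167.5276 per 100,000.
District 6: 0.1884×187.9 + 0.1524×168.6 + 0.1594×146.8 + 0.1705×99.7 + 0.1998×44.6 + 0.1295×29.1 = 114.1786 per 100,000.
Ratio = 167.5276 ÷ 114.1786 = 1.46724.

1.467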